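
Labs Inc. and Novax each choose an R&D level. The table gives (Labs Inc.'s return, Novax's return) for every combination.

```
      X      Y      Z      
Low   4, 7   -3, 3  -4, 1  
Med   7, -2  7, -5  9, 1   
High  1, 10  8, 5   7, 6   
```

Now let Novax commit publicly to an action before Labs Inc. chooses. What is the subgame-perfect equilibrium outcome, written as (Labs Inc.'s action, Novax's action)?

(High, Y)

Solve by backward induction (Novax leads).
- X: BR = Med, leader payoff -2.
- Y: BR = High, leader payoff 5.
- Z: BR = Med, leader payoff 1.
Among -2, 5, 1, the best is 5 at Y. Subgame-perfect outcome: (High, Y) with payoffs (8, 5).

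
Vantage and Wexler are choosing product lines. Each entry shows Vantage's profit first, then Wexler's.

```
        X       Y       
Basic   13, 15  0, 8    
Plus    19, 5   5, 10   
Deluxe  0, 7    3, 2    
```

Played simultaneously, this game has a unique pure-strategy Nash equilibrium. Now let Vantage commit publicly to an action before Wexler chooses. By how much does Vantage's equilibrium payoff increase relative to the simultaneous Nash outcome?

8

Wexler best-responds to each possible Vantage move:
- Basic → Wexler plays X (best of 15, 8); Vantage gets 13.
- Plus → Wexler plays Y (best of 5, 10); Vantage gets 5.
- Deluxe → Wexler plays X (best of 7, 2); Vantage gets 0.
Vantage's induced payoffs are 13, 5, 0, so Vantage commits to Basic. Subgame-perfect outcome: (Basic, X) with payoffs (13, 15).
Under simultaneous play:
Vantage's best replies: X→Plus; Y→Plus.
Wexler's best replies: Basic→X; Plus→Y; Deluxe→X.
The unique mutual best reply is (Plus, Y), giving (5, 10).
Vantage's commitment gain: 13 − 5 = 8.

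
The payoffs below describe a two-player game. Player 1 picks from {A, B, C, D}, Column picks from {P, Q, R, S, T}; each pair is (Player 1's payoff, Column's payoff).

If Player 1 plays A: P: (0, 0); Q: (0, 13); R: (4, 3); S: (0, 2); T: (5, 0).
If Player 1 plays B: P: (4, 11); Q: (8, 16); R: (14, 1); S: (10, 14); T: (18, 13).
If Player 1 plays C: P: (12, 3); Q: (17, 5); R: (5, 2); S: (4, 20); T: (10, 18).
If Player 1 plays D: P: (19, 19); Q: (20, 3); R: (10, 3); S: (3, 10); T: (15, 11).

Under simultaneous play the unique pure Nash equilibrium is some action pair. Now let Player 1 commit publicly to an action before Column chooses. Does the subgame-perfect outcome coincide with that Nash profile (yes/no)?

yes

Work backward from Column's decision.
- A → Column plays Q (best of 0, 13, 3, 2, 0); Player 1 gets 0.
- B → Column plays Q (best of 11, 16, 1, 14, 13); Player 1 gets 8.
- C → Column plays S (best of 3, 5, 2, 20, 18); Player 1 gets 4.
- D → Column plays P (best of 19, 3, 3, 10, 11); Player 1 gets 19.
Player 1's induced payoffs are 0, 8, 4, 19, so Player 1 commits to D. Subgame-perfect outcome: (D, P) with payoffs (19, 19).
For the simultaneous game, intersect best replies.
Player 1's best replies: P→D; Q→D; R→B; S→B; T→B.
Column's best replies: A→Q; B→Q; C→S; D→P.
The unique mutual best reply is (D, P), giving (19, 19).
Sequential outcome (D, P) coincides with the Nash profile (D, P).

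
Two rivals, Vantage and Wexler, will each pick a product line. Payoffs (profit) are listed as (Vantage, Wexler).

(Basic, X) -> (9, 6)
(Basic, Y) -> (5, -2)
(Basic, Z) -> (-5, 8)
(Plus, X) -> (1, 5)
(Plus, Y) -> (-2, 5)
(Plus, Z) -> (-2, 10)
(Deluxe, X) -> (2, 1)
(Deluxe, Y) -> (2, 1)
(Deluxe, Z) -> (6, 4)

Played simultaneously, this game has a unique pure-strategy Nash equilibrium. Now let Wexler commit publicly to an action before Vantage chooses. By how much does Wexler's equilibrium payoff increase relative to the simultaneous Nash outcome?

2

Solve by backward induction (Wexler leads).
- X: BR = Basic, leader payoff 6.
- Y: BR = Basic, leader payoff -2.
- Z: BR = Deluxe, leader payoff 4.
Among 6, -2, 4, the best is 6 at X. Subgame-perfect outcome: (Basic, X) with payoffs (9, 6).
Now find the simultaneous Nash equilibrium.
Vantage's best replies: X→Basic; Y→Basic; Z→Deluxe.
Wexler's best replies: Basic→Z; Plus→Z; Deluxe→Z.
The unique mutual best reply is (Deluxe, Z), giving (6, 4).
Wexler's commitment gain: 6 − 4 = 2.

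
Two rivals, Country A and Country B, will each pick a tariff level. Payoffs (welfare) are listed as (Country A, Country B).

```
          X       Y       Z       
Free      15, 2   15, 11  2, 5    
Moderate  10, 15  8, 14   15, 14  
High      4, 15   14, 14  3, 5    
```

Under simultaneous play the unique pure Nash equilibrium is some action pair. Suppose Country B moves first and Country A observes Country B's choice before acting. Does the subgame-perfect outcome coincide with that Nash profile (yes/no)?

Solve by backward induction (Country B leads).
- X: Country A compares 15, 10, 4 and picks Free; Country B would get 2.
- Y: Country A compares 15, 8, 14 and picks Free; Country B would get 11.
- Z: Country A compares 2, 15, 3 and picks Moderate; Country B would get 14.
Maximizing over 2, 11, 14, Country B chooses Z. Subgame-perfect outcome: (Moderate, Z) with payoffs (15, 14).
For the simultaneous game, intersect best replies.
Country A's best replies: X→Free; Y→Free; Z→Moderate.
Country B's best replies: Free→Y; Moderate→X; High→X.
The unique mutual best reply is (Free, Y), giving (15, 11).
Sequential outcome (Moderate, Z) differs from the Nash profile (Free, Y).

no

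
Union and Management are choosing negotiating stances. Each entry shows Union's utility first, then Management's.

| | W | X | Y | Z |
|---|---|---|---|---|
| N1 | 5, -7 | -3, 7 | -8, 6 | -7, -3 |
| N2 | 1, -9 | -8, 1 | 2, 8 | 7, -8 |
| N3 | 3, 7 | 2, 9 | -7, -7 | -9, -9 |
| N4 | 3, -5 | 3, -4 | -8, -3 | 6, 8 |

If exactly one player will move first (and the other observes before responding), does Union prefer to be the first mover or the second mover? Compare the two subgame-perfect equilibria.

first

If Union leads: Management's best replies are N1→X, N2→Y, N3→X, N4→Z; Union's induced payoffs -3, 2, 2, 6; outcome (N4, Z), payoffs (6, 8).
If Management leads: Union's best replies are W→N1, X→N4, Y→N2, Z→N2; Management's induced payoffs -7, -4, 8, -8; outcome (N2, Y), payoffs (2, 8).
Union gets 6 moving first and 2 moving second, so Union prefers to move first.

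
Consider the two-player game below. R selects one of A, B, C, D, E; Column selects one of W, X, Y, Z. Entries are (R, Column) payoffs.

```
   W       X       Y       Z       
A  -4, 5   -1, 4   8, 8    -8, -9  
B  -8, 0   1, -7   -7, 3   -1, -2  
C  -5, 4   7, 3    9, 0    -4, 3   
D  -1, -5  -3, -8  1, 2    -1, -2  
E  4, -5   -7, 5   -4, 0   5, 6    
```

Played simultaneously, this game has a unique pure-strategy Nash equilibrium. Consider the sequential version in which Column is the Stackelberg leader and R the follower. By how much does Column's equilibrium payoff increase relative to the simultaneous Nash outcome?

0

R best-responds to each possible Column move:
- W → R plays E (best of -4, -8, -5, -1, 4); Column gets -5.
- X → R plays C (best of -1, 1, 7, -3, -7); Column gets 3.
- Y → R plays C (best of 8, -7, 9, 1, -4); Column gets 0.
- Z → R plays E (best of -8, -1, -4, -1, 5); Column gets 6.
Among -5, 3, 0, 6, the best is 6 at Z. Subgame-perfect outcome: (E, Z) with payoffs (5, 6).
For the simultaneous game, intersect best replies.
R's best replies: W→E; X→C; Y→C; Z→E.
Column's best replies: A→Y; B→Y; C→W; D→Y; E→Z.
Only (E, Z) has each player best-responding; Nash payoffs (5, 6).
Column's commitment gain: 6 − 6 = 0.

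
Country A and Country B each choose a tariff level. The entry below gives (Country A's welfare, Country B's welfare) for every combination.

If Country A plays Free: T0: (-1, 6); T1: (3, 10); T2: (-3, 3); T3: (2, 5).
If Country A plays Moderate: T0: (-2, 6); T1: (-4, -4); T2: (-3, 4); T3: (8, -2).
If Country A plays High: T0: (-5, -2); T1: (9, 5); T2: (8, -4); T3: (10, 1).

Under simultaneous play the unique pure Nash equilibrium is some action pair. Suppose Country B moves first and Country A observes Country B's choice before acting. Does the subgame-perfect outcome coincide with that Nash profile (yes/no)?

no

Work backward from Country A's decision.
- T0: BR = Free, leader payoff 6.
- T1: BR = High, leader payoff 5.
- T2: BR = High, leader payoff -4.
- T3: BR = High, leader payoff 1.
Country B's induced payoffs are 6, 5, -4, 1, so Country B commits to T0. Subgame-perfect outcome: (Free, T0) with payoffs (-1, 6).
For the simultaneous game, intersect best replies.
Country A's best replies: T0→Free; T1→High; T2→High; T3→High.
Country B's best replies: Free→T1; Moderate→T0; High→T1.
Only (High, T1) has each player best-responding; Nash payoffs (9, 5).
Sequential outcome (Free, T0) differs from the Nash profile (High, T1).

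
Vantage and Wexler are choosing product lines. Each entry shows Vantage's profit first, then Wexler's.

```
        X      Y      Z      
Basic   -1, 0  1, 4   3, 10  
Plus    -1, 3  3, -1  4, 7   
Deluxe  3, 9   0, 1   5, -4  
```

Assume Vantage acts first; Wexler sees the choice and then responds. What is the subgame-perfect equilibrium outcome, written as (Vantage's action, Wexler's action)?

(Plus, Z)

Backward induction with Vantage moving first.
- Basic: BR = Z, leader payoff 3.
- Plus: BR = Z, leader payoff 4.
- Deluxe: BR = X, leader payoff 3.
Maximizing over 3, 4, 3, Vantage chooses Plus. Subgame-perfect outcome: (Plus, Z) with payoffs (4, 7).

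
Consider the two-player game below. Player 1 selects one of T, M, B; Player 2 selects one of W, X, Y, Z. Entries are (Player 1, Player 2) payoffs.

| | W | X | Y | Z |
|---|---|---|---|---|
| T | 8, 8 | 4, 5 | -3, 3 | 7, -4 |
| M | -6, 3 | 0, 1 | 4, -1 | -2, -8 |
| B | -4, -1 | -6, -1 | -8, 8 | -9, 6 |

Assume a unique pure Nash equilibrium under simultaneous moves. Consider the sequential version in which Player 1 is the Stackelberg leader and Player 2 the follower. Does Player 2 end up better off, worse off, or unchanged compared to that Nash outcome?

Player 2 best-responds to each possible Player 1 move:
- T: Player 2 compares 8, 5, 3, -4 and picks W; Player 1 would get 8.
- M: Player 2 compares 3, 1, -1, -8 and picks W; Player 1 would get -6.
- B: Player 2 compares -1, -1, 8, 6 and picks Y; Player 1 would get -8.
Maximizing over 8, -6, -8, Player 1 chooses T. Subgame-perfect outcome: (T, W) with payoffs (8, 8).
For the simultaneous game, intersect best replies.
Player 1's best replies: W→T; X→T; Y→M; Z→T.
Player 2's best replies: T→W; M→W; B→Y.
The unique mutual best reply is (T, W), giving (8, 8).
Player 2 earns 8 sequentially versus 8 at the Nash outcome: unchanged.

unchanged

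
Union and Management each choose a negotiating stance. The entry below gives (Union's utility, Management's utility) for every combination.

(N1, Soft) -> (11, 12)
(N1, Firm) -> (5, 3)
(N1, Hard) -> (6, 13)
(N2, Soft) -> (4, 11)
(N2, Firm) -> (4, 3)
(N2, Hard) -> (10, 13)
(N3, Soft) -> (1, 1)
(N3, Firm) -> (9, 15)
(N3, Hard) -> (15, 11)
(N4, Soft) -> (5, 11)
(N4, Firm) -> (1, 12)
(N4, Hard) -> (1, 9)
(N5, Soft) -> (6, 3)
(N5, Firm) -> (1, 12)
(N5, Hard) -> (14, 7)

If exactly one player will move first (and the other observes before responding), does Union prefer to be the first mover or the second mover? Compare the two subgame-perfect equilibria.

first

If Union leads: Management's best replies are N1→Hard, N2→Hard, N3→Firm, N4→Firm, N5→Firm; Union's induced payoffs 6, 10, 9, 1, 1; outcome (N2, Hard), payoffs (10, 13).
If Management leads: Union's best replies are Soft→N1, Firm→N3, Hard→N3; Management's induced payoffs 12, 15, 11; outcome (N3, Firm), payoffs (9, 15).
Union gets 10 moving first and 9 moving second, so Union prefers to move first.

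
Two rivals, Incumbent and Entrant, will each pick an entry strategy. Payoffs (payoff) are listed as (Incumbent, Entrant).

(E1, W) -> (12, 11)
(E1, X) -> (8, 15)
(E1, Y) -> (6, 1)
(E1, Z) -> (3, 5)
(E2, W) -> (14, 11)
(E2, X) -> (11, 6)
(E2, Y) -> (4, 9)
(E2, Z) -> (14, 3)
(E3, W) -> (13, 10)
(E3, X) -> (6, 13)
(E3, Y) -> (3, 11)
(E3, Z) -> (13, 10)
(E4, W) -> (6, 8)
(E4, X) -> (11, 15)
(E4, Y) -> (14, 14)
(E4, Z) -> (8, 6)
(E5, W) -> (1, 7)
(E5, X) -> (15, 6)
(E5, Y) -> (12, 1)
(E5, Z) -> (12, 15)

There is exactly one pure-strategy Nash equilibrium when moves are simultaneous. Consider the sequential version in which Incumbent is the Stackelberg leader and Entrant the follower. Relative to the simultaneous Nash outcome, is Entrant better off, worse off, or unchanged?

Entrant best-responds to each possible Incumbent move:
- E1: Entrant compares 11, 15, 1, 5 and picks X; Incumbent would get 8.
- E2: Entrant compares 11, 6, 9, 3 and picks W; Incumbent would get 14.
- E3: Entrant compares 10, 13, 11, 10 and picks X; Incumbent would get 6.
- E4: Entrant compares 8, 15, 14, 6 and picks X; Incumbent would get 11.
- E5: Entrant compares 7, 6, 1, 15 and picks Z; Incumbent would get 12.
Among 8, 14, 6, 11, 12, the best is 14 at E2. Subgame-perfect outcome: (E2, W) with payoffs (14, 11).
Now find the simultaneous Nash equilibrium.
Incumbent's best replies: W→E2; X→E5; Y→E4; Z→E2.
Entrant's best replies: E1→X; E2→W; E3→X; E4→X; E5→Z.
Only (E2, W) has each player best-responding; Nash payoffs (14, 11).
Entrant earns 11 sequentially versus 11 at the Nash outcome: unchanged.

unchanged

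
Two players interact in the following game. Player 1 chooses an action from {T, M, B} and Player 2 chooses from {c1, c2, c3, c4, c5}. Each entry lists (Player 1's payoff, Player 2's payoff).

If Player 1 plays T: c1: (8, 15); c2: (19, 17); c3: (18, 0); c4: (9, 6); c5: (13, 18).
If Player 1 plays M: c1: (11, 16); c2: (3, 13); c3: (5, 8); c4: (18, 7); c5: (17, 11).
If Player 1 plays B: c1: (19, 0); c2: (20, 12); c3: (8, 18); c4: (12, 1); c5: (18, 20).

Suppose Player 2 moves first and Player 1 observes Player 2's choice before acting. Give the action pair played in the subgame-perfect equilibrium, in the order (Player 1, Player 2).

Backward induction with Player 2 moving first.
- c1: Player 1 compares 8, 11, 19 and picks B; Player 2 would get 0.
- c2: Player 1 compares 19, 3, 20 and picks B; Player 2 would get 12.
- c3: Player 1 compares 18, 5, 8 and picks T; Player 2 would get 0.
- c4: Player 1 compares 9, 18, 12 and picks M; Player 2 would get 7.
- c5: Player 1 compares 13, 17, 18 and picks B; Player 2 would get 20.
Among 0, 12, 0, 7, 20, the best is 20 at c5. Subgame-perfect outcome: (B, c5) with payoffs (18, 20).

(B, c5)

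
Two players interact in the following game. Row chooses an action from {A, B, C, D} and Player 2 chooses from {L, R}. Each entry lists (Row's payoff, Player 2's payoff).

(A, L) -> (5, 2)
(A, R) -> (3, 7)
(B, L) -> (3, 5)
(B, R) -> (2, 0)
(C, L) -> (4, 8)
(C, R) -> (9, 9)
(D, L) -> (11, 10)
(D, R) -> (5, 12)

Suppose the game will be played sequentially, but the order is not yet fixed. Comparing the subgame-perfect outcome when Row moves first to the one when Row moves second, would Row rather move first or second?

If Row leads: Player 2's best replies are A→R, B→L, C→R, D→R; Row's induced payoffs 3, 3, 9, 5; outcome (C, R), payoffs (9, 9).
If Player 2 leads: Row's best replies are L→D, R→C; Player 2's induced payoffs 10, 9; outcome (D, L), payoffs (11, 10).
Row gets 9 moving first and 11 moving second, so Row prefers to move second.

second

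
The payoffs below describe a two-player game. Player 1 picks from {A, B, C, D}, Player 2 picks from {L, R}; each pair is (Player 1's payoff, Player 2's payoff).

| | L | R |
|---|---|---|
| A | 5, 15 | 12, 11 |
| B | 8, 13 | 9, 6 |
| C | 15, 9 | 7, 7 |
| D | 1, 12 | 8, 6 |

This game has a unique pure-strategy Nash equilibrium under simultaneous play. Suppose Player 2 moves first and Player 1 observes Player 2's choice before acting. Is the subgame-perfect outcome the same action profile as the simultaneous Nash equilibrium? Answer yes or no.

no

Work backward from Player 1's decision.
- L: BR = C, leader payoff 9.
- R: BR = A, leader payoff 11.
Maximizing over 9, 11, Player 2 chooses R. Subgame-perfect outcome: (A, R) with payoffs (12, 11).
For the simultaneous game, intersect best replies.
Player 1's best replies: L→C; R→A.
Player 2's best replies: A→L; B→L; C→L; D→L.
Only (C, L) has each player best-responding; Nash payoffs (15, 9).
Sequential outcome (A, R) differs from the Nash profile (C, L).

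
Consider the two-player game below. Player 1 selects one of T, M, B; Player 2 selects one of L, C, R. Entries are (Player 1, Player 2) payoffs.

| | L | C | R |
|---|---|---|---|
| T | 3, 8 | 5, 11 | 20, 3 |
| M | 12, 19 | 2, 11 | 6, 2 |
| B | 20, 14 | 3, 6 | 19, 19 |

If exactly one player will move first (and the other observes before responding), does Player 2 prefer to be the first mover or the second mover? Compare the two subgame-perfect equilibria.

If Player 1 leads: Player 2's best replies are T→C, M→L, B→R; Player 1's induced payoffs 5, 12, 19; outcome (B, R), payoffs (19, 19).
If Player 2 leads: Player 1's best replies are L→B, C→T, R→T; Player 2's induced payoffs 14, 11, 3; outcome (B, L), payoffs (20, 14).
Player 2 gets 14 moving first and 19 moving second, so Player 2 prefers to move second.

second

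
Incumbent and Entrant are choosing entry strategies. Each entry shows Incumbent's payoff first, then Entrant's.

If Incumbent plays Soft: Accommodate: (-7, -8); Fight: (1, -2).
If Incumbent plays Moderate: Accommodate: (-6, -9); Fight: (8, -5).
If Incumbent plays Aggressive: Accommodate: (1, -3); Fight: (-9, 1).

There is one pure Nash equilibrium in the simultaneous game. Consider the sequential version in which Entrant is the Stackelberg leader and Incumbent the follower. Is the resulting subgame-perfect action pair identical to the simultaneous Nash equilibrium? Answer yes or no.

no

Incumbent best-responds to each possible Entrant move:
- Accommodate: BR = Aggressive, leader payoff -3.
- Fight: BR = Moderate, leader payoff -5.
Among -3, -5, the best is -3 at Accommodate. Subgame-perfect outcome: (Aggressive, Accommodate) with payoffs (1, -3).
Under simultaneous play:
Incumbent's best replies: Accommodate→Aggressive; Fight→Moderate.
Entrant's best replies: Soft→Fight; Moderate→Fight; Aggressive→Fight.
The unique mutual best reply is (Moderate, Fight), giving (8, -5).
Sequential outcome (Aggressive, Accommodate) differs from the Nash profile (Moderate, Fight).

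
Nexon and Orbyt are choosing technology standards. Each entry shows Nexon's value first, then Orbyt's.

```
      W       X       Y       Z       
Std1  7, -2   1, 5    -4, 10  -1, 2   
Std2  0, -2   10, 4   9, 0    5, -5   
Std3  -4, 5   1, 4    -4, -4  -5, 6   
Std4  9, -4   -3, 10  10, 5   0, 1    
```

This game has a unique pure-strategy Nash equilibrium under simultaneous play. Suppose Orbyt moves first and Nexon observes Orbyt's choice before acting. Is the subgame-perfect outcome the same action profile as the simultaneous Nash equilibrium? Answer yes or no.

no

Work backward from Nexon's decision.
- W: Nexon compares 7, 0, -4, 9 and picks Std4; Orbyt would get -4.
- X: Nexon compares 1, 10, 1, -3 and picks Std2; Orbyt would get 4.
- Y: Nexon compares -4, 9, -4, 10 and picks Std4; Orbyt would get 5.
- Z: Nexon compares -1, 5, -5, 0 and picks Std2; Orbyt would get -5.
Maximizing over -4, 4, 5, -5, Orbyt chooses Y. Subgame-perfect outcome: (Std4, Y) with payoffs (10, 5).
For the simultaneous game, intersect best replies.
Nexon's best replies: W→Std4; X→Std2; Y→Std4; Z→Std2.
Orbyt's best replies: Std1→Y; Std2→X; Std3→Z; Std4→X.
Only (Std2, X) has each player best-responding; Nash payoffs (10, 4).
Sequential outcome (Std4, Y) differs from the Nash profile (Std2, X).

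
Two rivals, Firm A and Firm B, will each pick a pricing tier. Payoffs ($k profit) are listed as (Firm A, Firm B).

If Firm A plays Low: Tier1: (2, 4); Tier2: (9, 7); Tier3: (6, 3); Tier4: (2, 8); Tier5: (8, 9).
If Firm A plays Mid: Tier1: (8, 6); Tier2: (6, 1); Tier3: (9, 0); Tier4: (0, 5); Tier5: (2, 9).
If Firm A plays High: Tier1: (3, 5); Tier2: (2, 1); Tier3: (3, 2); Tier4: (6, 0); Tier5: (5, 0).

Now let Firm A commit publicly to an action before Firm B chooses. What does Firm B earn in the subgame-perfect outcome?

Firm B best-responds to each possible Firm A move:
- Low: BR = Tier5, leader payoff 8.
- Mid: BR = Tier5, leader payoff 2.
- High: BR = Tier1, leader payoff 3.
Among 8, 2, 3, the best is 8 at Low. Subgame-perfect outcome: (Low, Tier5) with payoffs (8, 9).

9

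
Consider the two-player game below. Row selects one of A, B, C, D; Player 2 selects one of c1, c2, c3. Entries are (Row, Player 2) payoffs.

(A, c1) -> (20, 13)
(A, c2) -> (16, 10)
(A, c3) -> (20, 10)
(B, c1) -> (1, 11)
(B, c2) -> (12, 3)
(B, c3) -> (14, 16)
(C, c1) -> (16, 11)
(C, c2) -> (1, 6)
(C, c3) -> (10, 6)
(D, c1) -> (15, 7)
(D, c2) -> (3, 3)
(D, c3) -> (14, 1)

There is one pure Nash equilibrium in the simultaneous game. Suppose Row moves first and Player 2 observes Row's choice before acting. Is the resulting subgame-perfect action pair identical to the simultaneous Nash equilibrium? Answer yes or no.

Work backward from Player 2's decision.
- A: BR = c1, leader payoff 20.
- B: BR = c3, leader payoff 14.
- C: BR = c1, leader payoff 16.
- D: BR = c1, leader payoff 15.
Among 20, 14, 16, 15, the best is 20 at A. Subgame-perfect outcome: (A, c1) with payoffs (20, 13).
For the simultaneous game, intersect best replies.
Row's best replies: c1→A; c2→A; c3→A.
Player 2's best replies: A→c1; B→c3; C→c1; D→c1.
Only (A, c1) has each player best-responding; Nash payoffs (20, 13).
Sequential outcome (A, c1) coincides with the Nash profile (A, c1).

yes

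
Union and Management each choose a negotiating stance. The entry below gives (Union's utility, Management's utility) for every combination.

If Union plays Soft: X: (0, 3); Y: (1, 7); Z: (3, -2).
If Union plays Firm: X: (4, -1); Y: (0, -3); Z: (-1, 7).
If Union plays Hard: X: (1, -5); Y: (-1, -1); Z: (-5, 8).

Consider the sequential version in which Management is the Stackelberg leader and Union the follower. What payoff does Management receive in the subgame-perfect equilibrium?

7

Solve by backward induction (Management leads).
- X: BR = Firm, leader payoff -1.
- Y: BR = Soft, leader payoff 7.
- Z: BR = Soft, leader payoff -2.
Among -1, 7, -2, the best is 7 at Y. Subgame-perfect outcome: (Soft, Y) with payoffs (1, 7).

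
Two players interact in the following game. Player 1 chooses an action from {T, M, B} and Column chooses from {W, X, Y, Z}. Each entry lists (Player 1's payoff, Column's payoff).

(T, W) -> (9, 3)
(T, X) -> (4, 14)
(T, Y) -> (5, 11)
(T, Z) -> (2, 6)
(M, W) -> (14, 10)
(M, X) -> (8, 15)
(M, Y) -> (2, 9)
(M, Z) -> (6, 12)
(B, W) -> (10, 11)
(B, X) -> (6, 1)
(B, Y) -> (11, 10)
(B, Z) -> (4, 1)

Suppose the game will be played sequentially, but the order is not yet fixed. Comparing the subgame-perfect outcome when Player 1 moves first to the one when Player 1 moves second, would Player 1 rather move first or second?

If Player 1 leads: Column's best replies are T→X, M→X, B→W; Player 1's induced payoffs 4, 8, 10; outcome (B, W), payoffs (10, 11).
If Column leads: Player 1's best replies are W→M, X→M, Y→B, Z→M; Column's induced payoffs 10, 15, 10, 12; outcome (M, X), payoffs (8, 15).
Player 1 gets 10 moving first and 8 moving second, so Player 1 prefers to move first.

first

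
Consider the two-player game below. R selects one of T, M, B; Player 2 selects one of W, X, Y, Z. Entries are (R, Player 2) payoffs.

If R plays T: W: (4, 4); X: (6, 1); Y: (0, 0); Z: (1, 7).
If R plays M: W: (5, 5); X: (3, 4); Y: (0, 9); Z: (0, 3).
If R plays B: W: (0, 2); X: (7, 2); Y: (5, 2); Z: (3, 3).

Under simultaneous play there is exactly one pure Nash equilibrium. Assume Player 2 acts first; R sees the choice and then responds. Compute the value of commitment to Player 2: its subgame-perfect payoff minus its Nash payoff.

Solve by backward induction (Player 2 leads).
- W → R plays M (best of 4, 5, 0); Player 2 gets 5.
- X → R plays B (best of 6, 3, 7); Player 2 gets 2.
- Y → R plays B (best of 0, 0, 5); Player 2 gets 2.
- Z → R plays B (best of 1, 0, 3); Player 2 gets 3.
Maximizing over 5, 2, 2, 3, Player 2 chooses W. Subgame-perfect outcome: (M, W) with payoffs (5, 5).
Under simultaneous play:
R's best replies: W→M; X→B; Y→B; Z→B.
Player 2's best replies: T→Z; M→Y; B→Z.
The unique mutual best reply is (B, Z), giving (3, 3).
Player 2's commitment gain: 5 − 3 = 2.

2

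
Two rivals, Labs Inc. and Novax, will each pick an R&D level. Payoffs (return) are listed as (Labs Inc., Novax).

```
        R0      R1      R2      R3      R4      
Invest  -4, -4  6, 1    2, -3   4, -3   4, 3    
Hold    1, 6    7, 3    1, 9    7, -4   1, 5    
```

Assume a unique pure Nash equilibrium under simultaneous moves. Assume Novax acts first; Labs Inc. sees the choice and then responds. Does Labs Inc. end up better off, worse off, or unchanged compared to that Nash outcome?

Work backward from Labs Inc.'s decision.
- R0: Labs Inc. compares -4, 1 and picks Hold; Novax would get 6.
- R1: Labs Inc. compares 6, 7 and picks Hold; Novax would get 3.
- R2: Labs Inc. compares 2, 1 and picks Invest; Novax would get -3.
- R3: Labs Inc. compares 4, 7 and picks Hold; Novax would get -4.
- R4: Labs Inc. compares 4, 1 and picks Invest; Novax would get 3.
Maximizing over 6, 3, -3, -4, 3, Novax chooses R0. Subgame-perfect outcome: (Hold, R0) with payoffs (1, 6).
Under simultaneous play:
Labs Inc.'s best replies: R0→Hold; R1→Hold; R2→Invest; R3→Hold; R4→Invest.
Novax's best replies: Invest→R4; Hold→R2.
Only (Invest, R4) has each player best-responding; Nash payoffs (4, 3).
Labs Inc. earns 1 sequentially versus 4 at the Nash outcome: worse off.

worse off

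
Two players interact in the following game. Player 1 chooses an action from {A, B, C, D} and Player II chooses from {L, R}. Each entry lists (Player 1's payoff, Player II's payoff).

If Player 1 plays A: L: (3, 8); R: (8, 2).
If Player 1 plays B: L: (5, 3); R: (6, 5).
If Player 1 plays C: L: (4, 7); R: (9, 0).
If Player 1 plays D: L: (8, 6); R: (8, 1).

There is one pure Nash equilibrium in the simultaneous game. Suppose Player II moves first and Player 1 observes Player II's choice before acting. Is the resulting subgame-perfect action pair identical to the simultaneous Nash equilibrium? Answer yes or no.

Work backward from Player 1's decision.
- L: BR = D, leader payoff 6.
- R: BR = C, leader payoff 0.
Player II's induced payoffs are 6, 0, so Player II commits to L. Subgame-perfect outcome: (D, L) with payoffs (8, 6).
Now find the simultaneous Nash equilibrium.
Player 1's best replies: L→D; R→C.
Player II's best replies: A→L; B→R; C→L; D→L.
The unique mutual best reply is (D, L), giving (8, 6).
Sequential outcome (D, L) coincides with the Nash profile (D, L).

yes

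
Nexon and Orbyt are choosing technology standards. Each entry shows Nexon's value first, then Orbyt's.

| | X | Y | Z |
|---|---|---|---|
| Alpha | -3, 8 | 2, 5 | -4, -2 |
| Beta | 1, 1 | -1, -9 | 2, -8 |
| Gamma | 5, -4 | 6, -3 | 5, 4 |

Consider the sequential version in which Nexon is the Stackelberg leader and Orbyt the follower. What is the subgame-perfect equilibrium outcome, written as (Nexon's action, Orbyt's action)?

(Gamma, Z)

Work backward from Orbyt's decision.
- Alpha: BR = X, leader payoff -3.
- Beta: BR = X, leader payoff 1.
- Gamma: BR = Z, leader payoff 5.
Nexon's induced payoffs are -3, 1, 5, so Nexon commits to Gamma. Subgame-perfect outcome: (Gamma, Z) with payoffs (5, 4).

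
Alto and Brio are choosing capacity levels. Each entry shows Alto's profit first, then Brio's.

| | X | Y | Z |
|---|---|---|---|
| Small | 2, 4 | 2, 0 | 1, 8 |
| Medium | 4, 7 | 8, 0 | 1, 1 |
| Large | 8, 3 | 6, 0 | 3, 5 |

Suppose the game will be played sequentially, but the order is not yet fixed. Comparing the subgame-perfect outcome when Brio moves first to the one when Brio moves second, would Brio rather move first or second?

If Alto leads: Brio's best replies are Small→Z, Medium→X, Large→Z; Alto's induced payoffs 1, 4, 3; outcome (Medium, X), payoffs (4, 7).
If Brio leads: Alto's best replies are X→Large, Y→Medium, Z→Large; Brio's induced payoffs 3, 0, 5; outcome (Large, Z), payoffs (3, 5).
Brio gets 5 moving first and 7 moving second, so Brio prefers to move second.

second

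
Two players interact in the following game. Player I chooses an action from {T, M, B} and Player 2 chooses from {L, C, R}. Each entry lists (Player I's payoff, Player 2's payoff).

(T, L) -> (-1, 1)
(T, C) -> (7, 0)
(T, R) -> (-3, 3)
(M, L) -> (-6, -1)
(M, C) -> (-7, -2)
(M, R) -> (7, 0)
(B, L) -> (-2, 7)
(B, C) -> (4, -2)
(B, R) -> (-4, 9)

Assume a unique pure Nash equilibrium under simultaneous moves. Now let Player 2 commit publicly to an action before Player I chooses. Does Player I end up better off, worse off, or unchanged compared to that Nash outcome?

Work backward from Player I's decision.
- L: Player I compares -1, -6, -2 and picks T; Player 2 would get 1.
- C: Player I compares 7, -7, 4 and picks T; Player 2 would get 0.
- R: Player I compares -3, 7, -4 and picks M; Player 2 would get 0.
Maximizing over 1, 0, 0, Player 2 chooses L. Subgame-perfect outcome: (T, L) with payoffs (-1, 1).
Now find the simultaneous Nash equilibrium.
Player I's best replies: L→T; C→T; R→M.
Player 2's best replies: T→R; M→R; B→R.
The unique mutual best reply is (M, R), giving (7, 0).
Player I earns -1 sequentially versus 7 at the Nash outcome: worse off.

worse off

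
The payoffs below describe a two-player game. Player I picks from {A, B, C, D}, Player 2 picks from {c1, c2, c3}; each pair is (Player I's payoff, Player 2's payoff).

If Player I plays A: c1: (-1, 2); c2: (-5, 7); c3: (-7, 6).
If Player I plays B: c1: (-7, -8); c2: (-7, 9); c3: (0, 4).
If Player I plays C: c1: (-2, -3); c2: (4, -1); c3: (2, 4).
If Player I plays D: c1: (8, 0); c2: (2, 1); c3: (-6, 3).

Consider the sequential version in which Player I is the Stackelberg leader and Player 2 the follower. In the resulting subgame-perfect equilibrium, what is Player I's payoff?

2

Solve by backward induction (Player I leads).
- A → Player 2 plays c2 (best of 2, 7, 6); Player I gets -5.
- B → Player 2 plays c2 (best of -8, 9, 4); Player I gets -7.
- C → Player 2 plays c3 (best of -3, -1, 4); Player I gets 2.
- D → Player 2 plays c3 (best of 0, 1, 3); Player I gets -6.
Maximizing over -5, -7, 2, -6, Player I chooses C. Subgame-perfect outcome: (C, c3) with payoffs (2, 4).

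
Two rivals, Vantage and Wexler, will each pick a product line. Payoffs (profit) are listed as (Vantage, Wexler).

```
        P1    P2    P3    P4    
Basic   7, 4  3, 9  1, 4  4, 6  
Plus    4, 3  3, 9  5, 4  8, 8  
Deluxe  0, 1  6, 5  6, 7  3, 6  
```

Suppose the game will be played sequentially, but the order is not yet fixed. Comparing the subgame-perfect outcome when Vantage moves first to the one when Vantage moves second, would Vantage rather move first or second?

second

If Vantage leads: Wexler's best replies are Basic→P2, Plus→P2, Deluxe→P3; Vantage's induced payoffs 3, 3, 6; outcome (Deluxe, P3), payoffs (6, 7).
If Wexler leads: Vantage's best replies are P1→Basic, P2→Deluxe, P3→Deluxe, P4→Plus; Wexler's induced payoffs 4, 5, 7, 8; outcome (Plus, P4), payoffs (8, 8).
Vantage gets 6 moving first and 8 moving second, so Vantage prefers to move second.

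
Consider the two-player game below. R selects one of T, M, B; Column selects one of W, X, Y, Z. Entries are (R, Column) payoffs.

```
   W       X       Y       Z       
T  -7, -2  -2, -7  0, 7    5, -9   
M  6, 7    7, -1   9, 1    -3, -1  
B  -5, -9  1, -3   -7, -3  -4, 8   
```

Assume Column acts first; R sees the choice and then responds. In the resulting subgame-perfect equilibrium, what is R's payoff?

6

R best-responds to each possible Column move:
- W: R compares -7, 6, -5 and picks M; Column would get 7.
- X: R compares -2, 7, 1 and picks M; Column would get -1.
- Y: R compares 0, 9, -7 and picks M; Column would get 1.
- Z: R compares 5, -3, -4 and picks T; Column would get -9.
Column's induced payoffs are 7, -1, 1, -9, so Column commits to W. Subgame-perfect outcome: (M, W) with payoffs (6, 7).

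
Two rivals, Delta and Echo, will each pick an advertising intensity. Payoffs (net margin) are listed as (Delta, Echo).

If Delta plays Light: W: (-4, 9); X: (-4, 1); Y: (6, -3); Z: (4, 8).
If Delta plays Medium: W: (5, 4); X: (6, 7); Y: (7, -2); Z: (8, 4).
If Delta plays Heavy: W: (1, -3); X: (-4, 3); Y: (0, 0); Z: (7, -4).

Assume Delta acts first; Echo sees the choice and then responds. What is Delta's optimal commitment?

Medium

Echo best-responds to each possible Delta move:
- Light: Echo compares 9, 1, -3, 8 and picks W; Delta would get -4.
- Medium: Echo compares 4, 7, -2, 4 and picks X; Delta would get 6.
- Heavy: Echo compares -3, 3, 0, -4 and picks X; Delta would get -4.
Maximizing over -4, 6, -4, Delta chooses Medium. Subgame-perfect outcome: (Medium, X) with payoffs (6, 7).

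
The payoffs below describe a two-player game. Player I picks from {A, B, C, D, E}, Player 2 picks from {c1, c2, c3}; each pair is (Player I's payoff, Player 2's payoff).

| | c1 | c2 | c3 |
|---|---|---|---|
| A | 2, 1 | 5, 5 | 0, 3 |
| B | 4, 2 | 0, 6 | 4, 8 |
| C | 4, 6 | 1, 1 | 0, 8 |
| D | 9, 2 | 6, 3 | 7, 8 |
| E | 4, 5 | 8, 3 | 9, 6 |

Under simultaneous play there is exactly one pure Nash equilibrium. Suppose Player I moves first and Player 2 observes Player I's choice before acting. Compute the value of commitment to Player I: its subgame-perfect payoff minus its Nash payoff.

Solve by backward induction (Player I leads).
- A: Player 2 compares 1, 5, 3 and picks c2; Player I would get 5.
- B: Player 2 compares 2, 6, 8 and picks c3; Player I would get 4.
- C: Player 2 compares 6, 1, 8 and picks c3; Player I would get 0.
- D: Player 2 compares 2, 3, 8 and picks c3; Player I would get 7.
- E: Player 2 compares 5, 3, 6 and picks c3; Player I would get 9.
Among 5, 4, 0, 7, 9, the best is 9 at E. Subgame-perfect outcome: (E, c3) with payoffs (9, 6).
Under simultaneous play:
Player I's best replies: c1→D; c2→E; c3→E.
Player 2's best replies: A→c2; B→c3; C→c3; D→c3; E→c3.
Only (E, c3) has each player best-responding; Nash payoffs (9, 6).
Player I's commitment gain: 9 − 9 = 0.

0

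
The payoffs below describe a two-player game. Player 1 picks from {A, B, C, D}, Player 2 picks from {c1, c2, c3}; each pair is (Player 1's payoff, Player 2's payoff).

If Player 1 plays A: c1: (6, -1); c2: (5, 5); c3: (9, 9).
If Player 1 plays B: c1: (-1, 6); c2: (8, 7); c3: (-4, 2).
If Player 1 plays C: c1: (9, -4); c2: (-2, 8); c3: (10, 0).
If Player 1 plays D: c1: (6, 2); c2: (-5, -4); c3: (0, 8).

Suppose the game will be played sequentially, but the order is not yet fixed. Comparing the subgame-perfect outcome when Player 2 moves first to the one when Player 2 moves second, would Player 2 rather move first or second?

If Player 1 leads: Player 2's best replies are A→c3, B→c2, C→c2, D→c3; Player 1's induced payoffs 9, 8, -2, 0; outcome (A, c3), payoffs (9, 9).
If Player 2 leads: Player 1's best replies are c1→C, c2→B, c3→C; Player 2's induced payoffs -4, 7, 0; outcome (B, c2), payoffs (8, 7).
Player 2 gets 7 moving first and 9 moving second, so Player 2 prefers to move second.

second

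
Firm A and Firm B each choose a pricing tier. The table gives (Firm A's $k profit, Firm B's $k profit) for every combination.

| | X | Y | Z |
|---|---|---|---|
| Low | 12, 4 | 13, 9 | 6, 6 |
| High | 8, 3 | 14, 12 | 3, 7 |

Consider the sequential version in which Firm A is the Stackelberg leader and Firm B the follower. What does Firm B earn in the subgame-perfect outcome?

Backward induction with Firm A moving first.
- Low: Firm B compares 4, 9, 6 and picks Y; Firm A would get 13.
- High: Firm B compares 3, 12, 7 and picks Y; Firm A would get 14.
Firm A's induced payoffs are 13, 14, so Firm A commits to High. Subgame-perfect outcome: (High, Y) with payoffs (14, 12).

12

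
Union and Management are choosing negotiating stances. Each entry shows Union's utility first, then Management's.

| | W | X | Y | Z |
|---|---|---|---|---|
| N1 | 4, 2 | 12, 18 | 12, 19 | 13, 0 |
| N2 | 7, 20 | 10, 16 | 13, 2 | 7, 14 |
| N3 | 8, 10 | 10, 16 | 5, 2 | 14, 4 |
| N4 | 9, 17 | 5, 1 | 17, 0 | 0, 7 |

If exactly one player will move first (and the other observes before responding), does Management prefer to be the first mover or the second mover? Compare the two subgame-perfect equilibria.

second

If Union leads: Management's best replies are N1→Y, N2→W, N3→X, N4→W; Union's induced payoffs 12, 7, 10, 9; outcome (N1, Y), payoffs (12, 19).
If Management leads: Union's best replies are W→N4, X→N1, Y→N4, Z→N3; Management's induced payoffs 17, 18, 0, 4; outcome (N1, X), payoffs (12, 18).
Management gets 18 moving first and 19 moving second, so Management prefers to move second.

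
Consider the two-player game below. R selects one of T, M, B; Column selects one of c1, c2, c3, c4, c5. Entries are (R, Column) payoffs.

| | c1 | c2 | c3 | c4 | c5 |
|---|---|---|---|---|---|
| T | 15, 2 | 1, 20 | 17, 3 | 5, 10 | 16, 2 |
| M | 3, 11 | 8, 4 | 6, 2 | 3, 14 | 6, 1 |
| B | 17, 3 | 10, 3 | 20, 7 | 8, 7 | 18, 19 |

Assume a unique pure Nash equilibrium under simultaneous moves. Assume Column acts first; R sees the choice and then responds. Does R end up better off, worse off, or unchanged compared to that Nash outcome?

unchanged

Backward induction with Column moving first.
- c1 → R plays B (best of 15, 3, 17); Column gets 3.
- c2 → R plays B (best of 1, 8, 10); Column gets 3.
- c3 → R plays B (best of 17, 6, 20); Column gets 7.
- c4 → R plays B (best of 5, 3, 8); Column gets 7.
- c5 → R plays B (best of 16, 6, 18); Column gets 19.
Column's induced payoffs are 3, 3, 7, 7, 19, so Column commits to c5. Subgame-perfect outcome: (B, c5) with payoffs (18, 19).
For the simultaneous game, intersect best replies.
R's best replies: c1→B; c2→B; c3→B; c4→B; c5→B.
Column's best replies: T→c2; M→c4; B→c5.
The unique mutual best reply is (B, c5), giving (18, 19).
R earns 18 sequentially versus 18 at the Nash outcome: unchanged.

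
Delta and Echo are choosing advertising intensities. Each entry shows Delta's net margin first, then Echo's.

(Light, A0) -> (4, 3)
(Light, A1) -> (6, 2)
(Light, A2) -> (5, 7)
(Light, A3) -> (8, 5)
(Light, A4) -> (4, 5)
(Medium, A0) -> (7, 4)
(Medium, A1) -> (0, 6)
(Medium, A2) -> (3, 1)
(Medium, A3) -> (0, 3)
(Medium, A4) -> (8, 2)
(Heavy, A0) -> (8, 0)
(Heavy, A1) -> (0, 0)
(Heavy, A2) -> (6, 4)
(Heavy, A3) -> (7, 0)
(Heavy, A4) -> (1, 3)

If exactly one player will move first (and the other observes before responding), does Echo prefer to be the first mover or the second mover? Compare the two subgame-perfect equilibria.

If Delta leads: Echo's best replies are Light→A2, Medium→A1, Heavy→A2; Delta's induced payoffs 5, 0, 6; outcome (Heavy, A2), payoffs (6, 4).
If Echo leads: Delta's best replies are A0→Heavy, A1→Light, A2→Heavy, A3→Light, A4→Medium; Echo's induced payoffs 0, 2, 4, 5, 2; outcome (Light, A3), payoffs (8, 5).
Echo gets 5 moving first and 4 moving second, so Echo prefers to move first.

first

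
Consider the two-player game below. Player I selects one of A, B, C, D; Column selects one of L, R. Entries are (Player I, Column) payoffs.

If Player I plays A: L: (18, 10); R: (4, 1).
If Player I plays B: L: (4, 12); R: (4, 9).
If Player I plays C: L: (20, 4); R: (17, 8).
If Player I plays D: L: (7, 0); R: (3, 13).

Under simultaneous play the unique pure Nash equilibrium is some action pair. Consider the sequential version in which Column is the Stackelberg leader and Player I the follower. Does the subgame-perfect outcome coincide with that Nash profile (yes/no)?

Player I best-responds to each possible Column move:
- L → Player I plays C (best of 18, 4, 20, 7); Column gets 4.
- R → Player I plays C (best of 4, 4, 17, 3); Column gets 8.
Column's induced payoffs are 4, 8, so Column commits to R. Subgame-perfect outcome: (C, R) with payoffs (17, 8).
For the simultaneous game, intersect best replies.
Player I's best replies: L→C; R→C.
Column's best replies: A→L; B→L; C→R; D→R.
The unique mutual best reply is (C, R), giving (17, 8).
Sequential outcome (C, R) coincides with the Nash profile (C, R).

yes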